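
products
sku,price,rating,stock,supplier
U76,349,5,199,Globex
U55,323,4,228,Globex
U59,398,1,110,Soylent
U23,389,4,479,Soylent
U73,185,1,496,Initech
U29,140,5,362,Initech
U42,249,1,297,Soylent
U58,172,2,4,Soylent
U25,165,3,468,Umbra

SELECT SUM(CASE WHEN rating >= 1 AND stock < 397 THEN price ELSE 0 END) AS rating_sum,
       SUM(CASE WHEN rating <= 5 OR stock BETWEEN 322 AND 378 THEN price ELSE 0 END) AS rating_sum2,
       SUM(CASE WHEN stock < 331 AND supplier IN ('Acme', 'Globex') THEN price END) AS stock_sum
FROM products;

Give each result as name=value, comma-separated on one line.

[rating_sum: rating >= 1 AND stock < 397]
sku=U76: ✓ → 349
sku=U55: ✓ → 323
sku=U59: ✓ → 398
sku=U23: ✗
sku=U73: ✗
sku=U29: ✓ → 140
sku=U42: ✓ → 249
sku=U58: ✓ → 172
sku=U25: ✗
rating_sum = 349 + 323 + 398 + 140 + 249 + 172 = 1631
—
[rating_sum2: rating <= 5 OR stock BETWEEN 322 AND 378]
sku=U76: ✓ → 349
sku=U55: ✓ → 323
sku=U59: ✓ → 398
sku=U23: ✓ → 389
sku=U73: ✓ → 185
sku=U29: ✓ → 140
sku=U42: ✓ → 249
sku=U58: ✓ → 172
sku=U25: ✓ → 165
rating_sum2 = 349 + 323 + 398 + 389 + 185 + 140 + 249 + 172 + 165 = 2370
—
[stock_sum: stock < 331 AND supplier IN ('Acme', 'Globex')]
sku=U76: ✓ → 349
sku=U55: ✓ → 323
sku=U59: ✗
sku=U23: ✗
sku=U73: ✗
sku=U29: ✗
sku=U42: ✗
sku=U58: ✗
sku=U25: ✗
stock_sum = 349 + 323 = 672

rating_sum=1631, rating_sum2=2370, stock_sum=672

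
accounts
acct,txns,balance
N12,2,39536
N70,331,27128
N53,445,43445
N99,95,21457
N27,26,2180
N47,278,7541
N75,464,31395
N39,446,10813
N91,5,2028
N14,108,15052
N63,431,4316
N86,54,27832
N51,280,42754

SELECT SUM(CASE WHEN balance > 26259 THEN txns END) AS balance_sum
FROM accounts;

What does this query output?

1576

acct=N12: ✓ → 2
acct=N70: ✓ → 331
acct=N53: ✓ → 445
acct=N99: ✗
acct=N27: ✗
acct=N47: ✗
acct=N75: ✓ → 464
acct=N39: ✗
acct=N91: ✗
acct=N14: ✗
acct=N63: ✗
acct=N86: ✓ → 54
acct=N51: ✓ → 280
balance_sum = 2 + 331 + 445 + 464 + 54 + 280 = 1576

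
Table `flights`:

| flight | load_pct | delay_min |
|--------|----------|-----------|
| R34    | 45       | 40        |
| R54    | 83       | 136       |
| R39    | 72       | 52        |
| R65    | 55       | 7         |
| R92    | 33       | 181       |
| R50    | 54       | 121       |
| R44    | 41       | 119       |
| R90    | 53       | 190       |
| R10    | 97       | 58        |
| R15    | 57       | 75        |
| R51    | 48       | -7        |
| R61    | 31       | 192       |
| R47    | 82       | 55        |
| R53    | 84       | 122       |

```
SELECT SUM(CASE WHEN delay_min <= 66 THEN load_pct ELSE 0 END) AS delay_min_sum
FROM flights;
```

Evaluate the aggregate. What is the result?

flight=R34: ✓ → 45
flight=R54: ✗
flight=R39: ✓ → 72
flight=R65: ✓ → 55
flight=R92: ✗
flight=R50: ✗
flight=R44: ✗
flight=R90: ✗
flight=R10: ✓ → 97
flight=R15: ✗
flight=R51: ✓ → 48
flight=R61: ✗
flight=R47: ✓ → 82
flight=R53: ✗
delay_min_sum = 45 + 72 + 55 + 97 + 48 + 82 = 399

399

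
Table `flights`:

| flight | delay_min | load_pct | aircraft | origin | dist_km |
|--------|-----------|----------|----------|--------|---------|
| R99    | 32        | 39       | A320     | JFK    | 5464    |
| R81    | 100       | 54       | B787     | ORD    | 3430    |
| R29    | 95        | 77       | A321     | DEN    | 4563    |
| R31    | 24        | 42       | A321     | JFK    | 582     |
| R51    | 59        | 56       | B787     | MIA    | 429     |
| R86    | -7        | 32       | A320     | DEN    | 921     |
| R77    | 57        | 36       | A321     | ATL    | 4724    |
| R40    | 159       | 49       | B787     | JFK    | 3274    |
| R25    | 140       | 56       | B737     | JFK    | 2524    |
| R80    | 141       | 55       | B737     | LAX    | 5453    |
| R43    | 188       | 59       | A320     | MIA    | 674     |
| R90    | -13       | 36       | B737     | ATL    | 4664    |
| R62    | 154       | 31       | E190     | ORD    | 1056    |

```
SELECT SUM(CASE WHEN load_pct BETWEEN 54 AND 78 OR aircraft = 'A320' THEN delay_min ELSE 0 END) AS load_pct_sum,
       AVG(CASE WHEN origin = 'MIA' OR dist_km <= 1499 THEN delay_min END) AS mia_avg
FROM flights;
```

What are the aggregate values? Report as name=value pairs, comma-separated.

[load_pct_sum: load_pct BETWEEN 54 AND 78 OR aircraft = 'A320']
flight=R99: ✓ → 32
flight=R81: ✓ → 100
flight=R29: ✓ → 95
flight=R31: ✗
flight=R51: ✓ → 59
flight=R86: ✓ → -7
flight=R77: ✗
flight=R40: ✗
flight=R25: ✓ → 140
flight=R80: ✓ → 141
flight=R43: ✓ → 188
flight=R90: ✗
flight=R62: ✗
load_pct_sum = 32 + 100 + 95 + 59 + -7 + 140 + 141 + 188 = 748
—
[mia_avg: origin = 'MIA' OR dist_km <= 1499]
flight=R99: ✗
flight=R81: ✗
flight=R29: ✗
flight=R31: ✓ → 24
flight=R51: ✓ → 59
flight=R86: ✓ → -7
flight=R77: ✗
flight=R40: ✗
flight=R25: ✗
flight=R80: ✗
flight=R43: ✓ → 188
flight=R90: ✗
flight=R62: ✓ → 154
mia_avg = (24 + 59 + -7 + 188 + 154) / 5 = 83.6

load_pct_sum=748, mia_avg=83.6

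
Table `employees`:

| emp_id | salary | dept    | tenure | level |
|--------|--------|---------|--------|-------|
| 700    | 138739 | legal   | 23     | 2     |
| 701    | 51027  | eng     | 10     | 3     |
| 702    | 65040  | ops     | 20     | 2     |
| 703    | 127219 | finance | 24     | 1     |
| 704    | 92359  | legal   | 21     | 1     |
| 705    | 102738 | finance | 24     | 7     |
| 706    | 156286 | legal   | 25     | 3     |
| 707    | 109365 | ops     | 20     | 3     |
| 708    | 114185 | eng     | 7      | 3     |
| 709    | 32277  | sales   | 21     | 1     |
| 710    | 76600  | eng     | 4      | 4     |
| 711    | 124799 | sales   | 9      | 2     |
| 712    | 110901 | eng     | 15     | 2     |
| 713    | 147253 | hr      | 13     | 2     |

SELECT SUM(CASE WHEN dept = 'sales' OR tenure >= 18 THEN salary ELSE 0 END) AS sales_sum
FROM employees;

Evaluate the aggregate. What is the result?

948822

emp_id=700: ✓ → 138739
emp_id=701: ✗
emp_id=702: ✓ → 65040
emp_id=703: ✓ → 127219
emp_id=704: ✓ → 92359
emp_id=705: ✓ → 102738
emp_id=706: ✓ → 156286
emp_id=707: ✓ → 109365
emp_id=708: ✗
emp_id=709: ✓ → 32277
emp_id=710: ✗
emp_id=711: ✓ → 124799
emp_id=712: ✗
emp_id=713: ✗
sales_sum = 138739 + 65040 + 127219 + 92359 + 102738 + 156286 + 109365 + 32277 + 124799 = 948822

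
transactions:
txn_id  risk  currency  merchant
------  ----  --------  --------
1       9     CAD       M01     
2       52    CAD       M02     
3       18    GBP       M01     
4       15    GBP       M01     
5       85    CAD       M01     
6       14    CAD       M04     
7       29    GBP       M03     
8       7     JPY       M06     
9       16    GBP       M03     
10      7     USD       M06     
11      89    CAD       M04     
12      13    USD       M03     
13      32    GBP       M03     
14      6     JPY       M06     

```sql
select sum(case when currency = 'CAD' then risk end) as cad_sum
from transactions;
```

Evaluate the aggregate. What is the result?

txn_id=1: ✓ → 9
txn_id=2: ✓ → 52
txn_id=3: ✗
txn_id=4: ✗
txn_id=5: ✓ → 85
txn_id=6: ✓ → 14
txn_id=7: ✗
txn_id=8: ✗
txn_id=9: ✗
txn_id=10: ✗
txn_id=11: ✓ → 89
txn_id=12: ✗
txn_id=13: ✗
txn_id=14: ✗
cad_sum = 9 + 52 + 85 + 14 + 89 = 249

249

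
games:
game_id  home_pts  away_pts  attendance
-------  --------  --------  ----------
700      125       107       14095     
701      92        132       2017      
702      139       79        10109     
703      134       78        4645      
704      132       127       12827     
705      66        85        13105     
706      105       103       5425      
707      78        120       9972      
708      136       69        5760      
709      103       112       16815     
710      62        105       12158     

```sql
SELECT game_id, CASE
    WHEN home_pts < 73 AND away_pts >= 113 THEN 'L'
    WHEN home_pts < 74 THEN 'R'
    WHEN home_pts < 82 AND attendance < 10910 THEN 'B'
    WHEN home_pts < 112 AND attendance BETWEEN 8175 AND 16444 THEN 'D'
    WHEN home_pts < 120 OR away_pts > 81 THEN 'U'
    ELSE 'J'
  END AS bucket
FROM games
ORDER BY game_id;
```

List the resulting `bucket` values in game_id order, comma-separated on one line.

U, U, J, J, U, R, U, B, J, U, R

game_id=700: home_pts < 120 OR away_pts > 81 → U
game_id=701: home_pts < 120 OR away_pts > 81 → U
game_id=702: ELSE → J
game_id=703: ELSE → J
game_id=704: home_pts < 120 OR away_pts > 81 → U
game_id=705: home_pts < 74 → R
game_id=706: home_pts < 120 OR away_pts > 81 → U
game_id=707: home_pts < 82 AND attendance < 10910 → B
game_id=708: ELSE → J
game_id=709: home_pts < 120 OR away_pts > 81 → U
game_id=710: home_pts < 74 → R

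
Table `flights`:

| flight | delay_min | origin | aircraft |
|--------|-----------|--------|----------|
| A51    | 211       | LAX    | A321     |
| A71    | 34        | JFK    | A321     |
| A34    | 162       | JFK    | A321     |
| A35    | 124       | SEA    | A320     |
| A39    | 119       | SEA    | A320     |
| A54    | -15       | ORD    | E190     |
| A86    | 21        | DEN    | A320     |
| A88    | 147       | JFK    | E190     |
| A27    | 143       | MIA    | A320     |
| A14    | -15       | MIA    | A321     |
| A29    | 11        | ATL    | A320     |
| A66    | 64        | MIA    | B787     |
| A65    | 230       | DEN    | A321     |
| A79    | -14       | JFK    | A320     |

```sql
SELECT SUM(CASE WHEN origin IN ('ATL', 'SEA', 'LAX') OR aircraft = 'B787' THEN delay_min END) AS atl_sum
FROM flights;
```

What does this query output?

flight=A51: ✓ → 211
flight=A71: ✗
flight=A34: ✗
flight=A35: ✓ → 124
flight=A39: ✓ → 119
flight=A54: ✗
flight=A86: ✗
flight=A88: ✗
flight=A27: ✗
flight=A14: ✗
flight=A29: ✓ → 11
flight=A66: ✓ → 64
flight=A65: ✗
flight=A79: ✗
atl_sum = 211 + 124 + 119 + 11 + 64 = 529

529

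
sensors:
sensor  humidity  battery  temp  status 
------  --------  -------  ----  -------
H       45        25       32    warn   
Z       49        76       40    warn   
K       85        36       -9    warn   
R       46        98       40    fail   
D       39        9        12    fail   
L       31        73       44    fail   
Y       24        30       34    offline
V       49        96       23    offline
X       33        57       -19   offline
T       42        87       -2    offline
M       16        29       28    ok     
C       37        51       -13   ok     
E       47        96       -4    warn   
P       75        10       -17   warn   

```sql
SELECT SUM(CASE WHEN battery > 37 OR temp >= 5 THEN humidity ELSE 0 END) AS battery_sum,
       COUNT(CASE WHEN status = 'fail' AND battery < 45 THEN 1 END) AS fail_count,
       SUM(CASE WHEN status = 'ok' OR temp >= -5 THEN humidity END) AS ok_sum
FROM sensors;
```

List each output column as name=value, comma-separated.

battery_sum=458, fail_count=1, ok_sum=425

[battery_sum: battery > 37 OR temp >= 5]
sensor=H: ✓ → 45
sensor=Z: ✓ → 49
sensor=K: ✗
sensor=R: ✓ → 46
sensor=D: ✓ → 39
sensor=L: ✓ → 31
sensor=Y: ✓ → 24
sensor=V: ✓ → 49
sensor=X: ✓ → 33
sensor=T: ✓ → 42
sensor=M: ✓ → 16
sensor=C: ✓ → 37
sensor=E: ✓ → 47
sensor=P: ✗
battery_sum = 45 + 49 + 46 + 39 + 31 + 24 + 49 + 33 + 42 + 16 + 37 + 47 = 458
—
[fail_count: status = 'fail' AND battery < 45]
sensor=H: ✗
sensor=Z: ✗
sensor=K: ✗
sensor=R: ✗
sensor=D: ✓ → 1
sensor=L: ✗
sensor=Y: ✗
sensor=V: ✗
sensor=X: ✗
sensor=T: ✗
sensor=M: ✗
sensor=C: ✗
sensor=E: ✗
sensor=P: ✗
fail_count = COUNT(1) = 1
—
[ok_sum: status = 'ok' OR temp >= -5]
sensor=H: ✓ → 45
sensor=Z: ✓ → 49
sensor=K: ✗
sensor=R: ✓ → 46
sensor=D: ✓ → 39
sensor=L: ✓ → 31
sensor=Y: ✓ → 24
sensor=V: ✓ → 49
sensor=X: ✗
sensor=T: ✓ → 42
sensor=M: ✓ → 16
sensor=C: ✓ → 37
sensor=E: ✓ → 47
sensor=P: ✗
ok_sum = 45 + 49 + 46 + 39 + 31 + 24 + 49 + 42 + 16 + 37 + 47 = 425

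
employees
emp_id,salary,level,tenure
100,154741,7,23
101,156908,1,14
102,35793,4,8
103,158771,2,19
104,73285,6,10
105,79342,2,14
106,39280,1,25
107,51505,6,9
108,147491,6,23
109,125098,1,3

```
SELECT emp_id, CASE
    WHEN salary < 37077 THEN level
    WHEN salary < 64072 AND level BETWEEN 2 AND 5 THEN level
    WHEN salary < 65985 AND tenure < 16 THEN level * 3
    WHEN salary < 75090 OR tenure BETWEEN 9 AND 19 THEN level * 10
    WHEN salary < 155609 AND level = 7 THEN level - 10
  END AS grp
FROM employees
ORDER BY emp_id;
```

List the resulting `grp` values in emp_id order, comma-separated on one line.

-3, 10, 4, 20, 60, 20, 10, 18, NULL, NULL

emp_id=100: salary < 155609 AND level = 7 → -3
emp_id=101: salary < 75090 OR tenure BETWEEN 9 AND 19 → 10
emp_id=102: salary < 37077 → 4
emp_id=103: salary < 75090 OR tenure BETWEEN 9 AND 19 → 20
emp_id=104: salary < 75090 OR tenure BETWEEN 9 AND 19 → 60
emp_id=105: salary < 75090 OR tenure BETWEEN 9 AND 19 → 20
emp_id=106: salary < 75090 OR tenure BETWEEN 9 AND 19 → 10
emp_id=107: salary < 65985 AND tenure < 16 → 18
emp_id=108: (no match → NULL) → NULL
emp_id=109: (no match → NULL) → NULL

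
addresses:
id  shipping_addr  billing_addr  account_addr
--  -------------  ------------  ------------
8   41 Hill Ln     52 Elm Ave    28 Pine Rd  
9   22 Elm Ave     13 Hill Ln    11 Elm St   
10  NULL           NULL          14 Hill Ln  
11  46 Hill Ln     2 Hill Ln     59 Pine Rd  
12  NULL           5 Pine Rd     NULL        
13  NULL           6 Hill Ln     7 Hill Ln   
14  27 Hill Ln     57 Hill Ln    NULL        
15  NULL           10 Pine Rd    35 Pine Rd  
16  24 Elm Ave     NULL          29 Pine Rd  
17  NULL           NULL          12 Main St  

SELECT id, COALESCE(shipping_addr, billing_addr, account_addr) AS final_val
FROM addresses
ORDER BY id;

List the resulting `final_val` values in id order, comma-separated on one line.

41 Hill Ln, 22 Elm Ave, 14 Hill Ln, 46 Hill Ln, 5 Pine Rd, 6 Hill Ln, 27 Hill Ln, 10 Pine Rd, 24 Elm Ave, 12 Main St

id=8: shipping_addr=41 Hill Ln → 41 Hill Ln
id=9: shipping_addr=22 Elm Ave → 22 Elm Ave
id=10: shipping_addr=NULL, billing_addr=NULL, account_addr=14 Hill Ln → 14 Hill Ln
id=11: shipping_addr=46 Hill Ln → 46 Hill Ln
id=12: shipping_addr=NULL, billing_addr=5 Pine Rd → 5 Pine Rd
id=13: shipping_addr=NULL, billing_addr=6 Hill Ln → 6 Hill Ln
id=14: shipping_addr=27 Hill Ln → 27 Hill Ln
id=15: shipping_addr=NULL, billing_addr=10 Pine Rd → 10 Pine Rd
id=16: shipping_addr=24 Elm Ave → 24 Elm Ave
id=17: shipping_addr=NULL, billing_addr=NULL, account_addr=12 Main St → 12 Main St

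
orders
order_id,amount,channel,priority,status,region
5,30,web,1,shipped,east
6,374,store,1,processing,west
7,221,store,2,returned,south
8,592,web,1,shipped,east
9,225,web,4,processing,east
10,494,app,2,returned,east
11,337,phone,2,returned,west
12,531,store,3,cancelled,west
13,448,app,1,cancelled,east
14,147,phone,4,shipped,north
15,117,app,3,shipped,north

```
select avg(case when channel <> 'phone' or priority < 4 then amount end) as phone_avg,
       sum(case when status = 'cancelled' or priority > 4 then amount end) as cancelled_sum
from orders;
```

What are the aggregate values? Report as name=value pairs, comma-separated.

[phone_avg: channel <> 'phone' or priority < 4]
order_id=5: ✓ → 30
order_id=6: ✓ → 374
order_id=7: ✓ → 221
order_id=8: ✓ → 592
order_id=9: ✓ → 225
order_id=10: ✓ → 494
order_id=11: ✓ → 337
order_id=12: ✓ → 531
order_id=13: ✓ → 448
order_id=14: ✗
order_id=15: ✓ → 117
phone_avg = (30 + 374 + 221 + 592 + 225 + 494 + 337 + 531 + 448 + 117) / 10 = 336.9
—
[cancelled_sum: status = 'cancelled' or priority > 4]
order_id=5: ✗
order_id=6: ✗
order_id=7: ✗
order_id=8: ✗
order_id=9: ✗
order_id=10: ✗
order_id=11: ✗
order_id=12: ✓ → 531
order_id=13: ✓ → 448
order_id=14: ✗
order_id=15: ✗
cancelled_sum = 531 + 448 = 979

phone_avg=336.9, cancelled_sum=979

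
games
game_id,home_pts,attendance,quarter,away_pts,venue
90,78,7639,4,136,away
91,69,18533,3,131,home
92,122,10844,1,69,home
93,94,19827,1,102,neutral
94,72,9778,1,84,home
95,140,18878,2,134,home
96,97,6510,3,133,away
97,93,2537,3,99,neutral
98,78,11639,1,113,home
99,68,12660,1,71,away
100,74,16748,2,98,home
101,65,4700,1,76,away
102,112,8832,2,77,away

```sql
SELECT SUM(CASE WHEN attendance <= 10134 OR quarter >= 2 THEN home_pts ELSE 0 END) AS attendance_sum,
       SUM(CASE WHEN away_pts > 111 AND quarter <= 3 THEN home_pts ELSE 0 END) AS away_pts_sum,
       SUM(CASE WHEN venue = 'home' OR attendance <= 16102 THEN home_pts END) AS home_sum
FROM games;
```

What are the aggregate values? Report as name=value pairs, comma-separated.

[attendance_sum: attendance <= 10134 OR quarter >= 2]
game_id=90: ✓ → 78
game_id=91: ✓ → 69
game_id=92: ✗
game_id=93: ✗
game_id=94: ✓ → 72
game_id=95: ✓ → 140
game_id=96: ✓ → 97
game_id=97: ✓ → 93
game_id=98: ✗
game_id=99: ✗
game_id=100: ✓ → 74
game_id=101: ✓ → 65
game_id=102: ✓ → 112
attendance_sum = 78 + 69 + 72 + 140 + 97 + 93 + 74 + 65 + 112 = 800
—
[away_pts_sum: away_pts > 111 AND quarter <= 3]
game_id=90: ✗
game_id=91: ✓ → 69
game_id=92: ✗
game_id=93: ✗
game_id=94: ✗
game_id=95: ✓ → 140
game_id=96: ✓ → 97
game_id=97: ✗
game_id=98: ✓ → 78
game_id=99: ✗
game_id=100: ✗
game_id=101: ✗
game_id=102: ✗
away_pts_sum = 69 + 140 + 97 + 78 = 384
—
[home_sum: venue = 'home' OR attendance <= 16102]
game_id=90: ✓ → 78
game_id=91: ✓ → 69
game_id=92: ✓ → 122
game_id=93: ✗
game_id=94: ✓ → 72
game_id=95: ✓ → 140
game_id=96: ✓ → 97
game_id=97: ✓ → 93
game_id=98: ✓ → 78
game_id=99: ✓ → 68
game_id=100: ✓ → 74
game_id=101: ✓ → 65
game_id=102: ✓ → 112
home_sum = 78 + 69 + 122 + 72 + 140 + 97 + 93 + 78 + 68 + 74 + 65 + 112 = 1068

attendance_sum=800, away_pts_sum=384, home_sum=1068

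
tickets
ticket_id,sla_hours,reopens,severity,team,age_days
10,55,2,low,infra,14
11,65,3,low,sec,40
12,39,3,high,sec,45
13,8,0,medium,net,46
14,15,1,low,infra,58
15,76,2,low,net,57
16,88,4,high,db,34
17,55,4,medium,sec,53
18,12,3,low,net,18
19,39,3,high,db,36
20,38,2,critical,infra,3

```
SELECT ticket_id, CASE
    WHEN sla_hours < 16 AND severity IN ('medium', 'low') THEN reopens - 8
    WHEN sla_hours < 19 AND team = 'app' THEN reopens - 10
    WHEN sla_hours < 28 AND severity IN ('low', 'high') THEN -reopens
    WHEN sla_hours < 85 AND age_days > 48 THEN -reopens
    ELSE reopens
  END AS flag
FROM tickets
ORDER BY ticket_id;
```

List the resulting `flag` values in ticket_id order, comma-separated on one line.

ticket_id=10: ELSE → 2
ticket_id=11: ELSE → 3
ticket_id=12: ELSE → 3
ticket_id=13: sla_hours < 16 AND severity IN ('medium', 'low') → -8
ticket_id=14: sla_hours < 16 AND severity IN ('medium', 'low') → -7
ticket_id=15: sla_hours < 85 AND age_days > 48 → -2
ticket_id=16: ELSE → 4
ticket_id=17: sla_hours < 85 AND age_days > 48 → -4
ticket_id=18: sla_hours < 16 AND severity IN ('medium', 'low') → -5
ticket_id=19: ELSE → 3
ticket_id=20: ELSE → 2

2, 3, 3, -8, -7, -2, 4, -4, -5, 3, 2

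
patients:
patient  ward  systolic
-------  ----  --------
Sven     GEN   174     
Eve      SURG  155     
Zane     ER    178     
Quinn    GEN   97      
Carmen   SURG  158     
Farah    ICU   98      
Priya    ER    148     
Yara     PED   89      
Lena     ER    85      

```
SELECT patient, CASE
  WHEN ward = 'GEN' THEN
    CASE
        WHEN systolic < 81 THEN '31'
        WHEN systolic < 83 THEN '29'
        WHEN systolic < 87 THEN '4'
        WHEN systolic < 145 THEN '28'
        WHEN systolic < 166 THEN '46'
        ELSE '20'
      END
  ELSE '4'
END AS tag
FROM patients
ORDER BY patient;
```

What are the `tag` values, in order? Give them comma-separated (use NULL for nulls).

patient=Carmen: ward='SURG' → outer ELSE → 4
patient=Eve: ward='SURG' → outer ELSE → 4
patient=Farah: ward='ICU' → outer ELSE → 4
patient=Lena: ward='ER' → outer ELSE → 4
patient=Priya: ward='ER' → outer ELSE → 4
patient=Quinn: ward='GEN' → inner[systolic < 145] → 28
patient=Sven: ward='GEN' → inner[ELSE] → 20
patient=Yara: ward='PED' → outer ELSE → 4
patient=Zane: ward='ER' → outer ELSE → 4

4, 4, 4, 4, 4, 28, 20, 4, 4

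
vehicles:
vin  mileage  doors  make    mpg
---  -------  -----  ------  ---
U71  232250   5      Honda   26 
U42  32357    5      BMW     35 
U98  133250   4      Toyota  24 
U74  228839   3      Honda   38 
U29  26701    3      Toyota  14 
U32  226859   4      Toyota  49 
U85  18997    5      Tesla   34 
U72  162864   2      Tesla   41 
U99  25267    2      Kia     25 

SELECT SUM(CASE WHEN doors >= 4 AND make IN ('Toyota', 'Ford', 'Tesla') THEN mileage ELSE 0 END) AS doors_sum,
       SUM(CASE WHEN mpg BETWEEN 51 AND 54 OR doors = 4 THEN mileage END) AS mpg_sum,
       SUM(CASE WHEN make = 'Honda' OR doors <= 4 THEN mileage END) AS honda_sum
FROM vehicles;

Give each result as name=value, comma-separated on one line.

[doors_sum: doors >= 4 AND make IN ('Toyota', 'Ford', 'Tesla')]
vin=U71: ✗
vin=U42: ✗
vin=U98: ✓ → 133250
vin=U74: ✗
vin=U29: ✗
vin=U32: ✓ → 226859
vin=U85: ✓ → 18997
vin=U72: ✗
vin=U99: ✗
doors_sum = 133250 + 226859 + 18997 = 379106
—
[mpg_sum: mpg BETWEEN 51 AND 54 OR doors = 4]
vin=U71: ✗
vin=U42: ✗
vin=U98: ✓ → 133250
vin=U74: ✗
vin=U29: ✗
vin=U32: ✓ → 226859
vin=U85: ✗
vin=U72: ✗
vin=U99: ✗
mpg_sum = 133250 + 226859 = 360109
—
[honda_sum: make = 'Honda' OR doors <= 4]
vin=U71: ✓ → 232250
vin=U42: ✗
vin=U98: ✓ → 133250
vin=U74: ✓ → 228839
vin=U29: ✓ → 26701
vin=U32: ✓ → 226859
vin=U85: ✗
vin=U72: ✓ → 162864
vin=U99: ✓ → 25267
honda_sum = 232250 + 133250 + 228839 + 26701 + 226859 + 162864 + 25267 = 1036030

doors_sum=379106, mpg_sum=360109, honda_sum=1036030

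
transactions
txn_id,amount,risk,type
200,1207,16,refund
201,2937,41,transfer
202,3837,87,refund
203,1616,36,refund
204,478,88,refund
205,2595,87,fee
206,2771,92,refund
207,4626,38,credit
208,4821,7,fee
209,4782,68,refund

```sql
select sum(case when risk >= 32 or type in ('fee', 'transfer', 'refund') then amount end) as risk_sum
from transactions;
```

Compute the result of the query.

txn_id=200: ✓ → 1207
txn_id=201: ✓ → 2937
txn_id=202: ✓ → 3837
txn_id=203: ✓ → 1616
txn_id=204: ✓ → 478
txn_id=205: ✓ → 2595
txn_id=206: ✓ → 2771
txn_id=207: ✓ → 4626
txn_id=208: ✓ → 4821
txn_id=209: ✓ → 4782
risk_sum = 1207 + 2937 + 3837 + 1616 + 478 + 2595 + 2771 + 4626 + 4821 + 4782 = 29670

29670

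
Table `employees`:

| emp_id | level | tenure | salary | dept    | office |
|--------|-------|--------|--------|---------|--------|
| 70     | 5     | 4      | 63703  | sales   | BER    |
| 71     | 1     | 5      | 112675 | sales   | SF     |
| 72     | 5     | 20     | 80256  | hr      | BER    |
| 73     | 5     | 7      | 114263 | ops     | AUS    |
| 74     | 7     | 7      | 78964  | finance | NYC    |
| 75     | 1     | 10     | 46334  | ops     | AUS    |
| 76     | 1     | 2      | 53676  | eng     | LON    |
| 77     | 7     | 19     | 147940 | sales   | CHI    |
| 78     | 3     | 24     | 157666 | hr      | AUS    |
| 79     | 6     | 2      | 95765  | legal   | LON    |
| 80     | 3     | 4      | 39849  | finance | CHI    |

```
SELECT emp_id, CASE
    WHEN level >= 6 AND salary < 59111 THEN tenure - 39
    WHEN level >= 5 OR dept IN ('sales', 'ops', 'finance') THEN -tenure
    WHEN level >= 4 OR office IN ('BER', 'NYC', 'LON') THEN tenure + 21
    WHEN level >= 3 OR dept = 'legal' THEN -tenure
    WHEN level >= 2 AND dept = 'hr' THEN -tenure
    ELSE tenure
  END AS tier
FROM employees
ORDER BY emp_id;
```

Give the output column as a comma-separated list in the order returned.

emp_id=70: level >= 5 OR dept IN ('sales', 'ops', 'finance') → -4
emp_id=71: level >= 5 OR dept IN ('sales', 'ops', 'finance') → -5
emp_id=72: level >= 5 OR dept IN ('sales', 'ops', 'finance') → -20
emp_id=73: level >= 5 OR dept IN ('sales', 'ops', 'finance') → -7
emp_id=74: level >= 5 OR dept IN ('sales', 'ops', 'finance') → -7
emp_id=75: level >= 5 OR dept IN ('sales', 'ops', 'finance') → -10
emp_id=76: level >= 4 OR office IN ('BER', 'NYC', 'LON') → 23
emp_id=77: level >= 5 OR dept IN ('sales', 'ops', 'finance') → -19
emp_id=78: level >= 3 OR dept = 'legal' → -24
emp_id=79: level >= 5 OR dept IN ('sales', 'ops', 'finance') → -2
emp_id=80: level >= 5 OR dept IN ('sales', 'ops', 'finance') → -4

-4, -5, -20, -7, -7, -10, 23, -19, -24, -2, -4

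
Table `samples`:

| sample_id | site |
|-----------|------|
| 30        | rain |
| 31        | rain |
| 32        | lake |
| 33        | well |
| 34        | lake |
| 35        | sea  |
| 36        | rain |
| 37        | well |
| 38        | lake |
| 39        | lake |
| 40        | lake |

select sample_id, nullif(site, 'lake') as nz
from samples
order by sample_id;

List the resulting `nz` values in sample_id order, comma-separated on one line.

rain, rain, NULL, well, NULL, sea, rain, well, NULL, NULL, NULL

sample_id=30: site=rain vs lake: differ → rain
sample_id=31: site=rain vs lake: differ → rain
sample_id=32: site=lake vs lake: equal → NULL
sample_id=33: site=well vs lake: differ → well
sample_id=34: site=lake vs lake: equal → NULL
sample_id=35: site=sea vs lake: differ → sea
sample_id=36: site=rain vs lake: differ → rain
sample_id=37: site=well vs lake: differ → well
sample_id=38: site=lake vs lake: equal → NULL
sample_id=39: site=lake vs lake: equal → NULL
sample_id=40: site=lake vs lake: equal → NULL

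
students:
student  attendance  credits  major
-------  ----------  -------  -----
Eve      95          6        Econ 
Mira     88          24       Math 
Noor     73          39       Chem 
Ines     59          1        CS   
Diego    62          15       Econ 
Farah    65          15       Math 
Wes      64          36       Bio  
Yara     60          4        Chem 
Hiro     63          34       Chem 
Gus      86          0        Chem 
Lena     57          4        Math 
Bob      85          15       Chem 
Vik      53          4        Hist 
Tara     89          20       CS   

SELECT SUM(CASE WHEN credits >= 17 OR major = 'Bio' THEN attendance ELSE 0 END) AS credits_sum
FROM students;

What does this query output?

377

student=Eve: ✗
student=Mira: ✓ → 88
student=Noor: ✓ → 73
student=Ines: ✗
student=Diego: ✗
student=Farah: ✗
student=Wes: ✓ → 64
student=Yara: ✗
student=Hiro: ✓ → 63
student=Gus: ✗
student=Lena: ✗
student=Bob: ✗
student=Vik: ✗
student=Tara: ✓ → 89
credits_sum = 88 + 73 + 64 + 63 + 89 = 377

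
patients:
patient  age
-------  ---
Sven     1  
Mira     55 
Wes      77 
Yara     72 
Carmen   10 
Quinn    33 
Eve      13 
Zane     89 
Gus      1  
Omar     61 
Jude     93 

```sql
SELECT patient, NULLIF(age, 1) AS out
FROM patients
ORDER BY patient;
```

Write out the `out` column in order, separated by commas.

patient=Carmen: age=10 vs 1: differ → 10
patient=Eve: age=13 vs 1: differ → 13
patient=Gus: age=1 vs 1: equal → NULL
patient=Jude: age=93 vs 1: differ → 93
patient=Mira: age=55 vs 1: differ → 55
patient=Omar: age=61 vs 1: differ → 61
patient=Quinn: age=33 vs 1: differ → 33
patient=Sven: age=1 vs 1: equal → NULL
patient=Wes: age=77 vs 1: differ → 77
patient=Yara: age=72 vs 1: differ → 72
patient=Zane: age=89 vs 1: differ → 89

10, 13, NULL, 93, 55, 61, 33, NULL, 77, 72, 89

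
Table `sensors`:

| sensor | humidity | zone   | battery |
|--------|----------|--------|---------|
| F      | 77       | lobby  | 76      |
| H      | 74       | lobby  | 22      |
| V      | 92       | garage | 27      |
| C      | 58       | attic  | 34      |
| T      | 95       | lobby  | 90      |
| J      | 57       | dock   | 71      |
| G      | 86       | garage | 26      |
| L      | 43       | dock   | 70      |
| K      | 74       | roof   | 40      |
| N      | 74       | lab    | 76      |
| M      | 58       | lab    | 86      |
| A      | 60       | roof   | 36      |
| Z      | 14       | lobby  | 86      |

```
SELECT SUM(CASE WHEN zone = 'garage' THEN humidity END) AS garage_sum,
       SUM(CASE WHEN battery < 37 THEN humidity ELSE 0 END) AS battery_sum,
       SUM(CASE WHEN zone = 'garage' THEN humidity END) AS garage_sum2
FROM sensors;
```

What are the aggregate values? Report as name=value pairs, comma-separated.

[garage_sum: zone = 'garage']
sensor=F: ✗
sensor=H: ✗
sensor=V: ✓ → 92
sensor=C: ✗
sensor=T: ✗
sensor=J: ✗
sensor=G: ✓ → 86
sensor=L: ✗
sensor=K: ✗
sensor=N: ✗
sensor=M: ✗
sensor=A: ✗
sensor=Z: ✗
garage_sum = 92 + 86 = 178
—
[battery_sum: battery < 37]
sensor=F: ✗
sensor=H: ✓ → 74
sensor=V: ✓ → 92
sensor=C: ✓ → 58
sensor=T: ✗
sensor=J: ✗
sensor=G: ✓ → 86
sensor=L: ✗
sensor=K: ✗
sensor=N: ✗
sensor=M: ✗
sensor=A: ✓ → 60
sensor=Z: ✗
battery_sum = 74 + 92 + 58 + 86 + 60 = 370
—
[garage_sum2: zone = 'garage']
sensor=F: ✗
sensor=H: ✗
sensor=V: ✓ → 92
sensor=C: ✗
sensor=T: ✗
sensor=J: ✗
sensor=G: ✓ → 86
sensor=L: ✗
sensor=K: ✗
sensor=N: ✗
sensor=M: ✗
sensor=A: ✗
sensor=Z: ✗
garage_sum2 = 92 + 86 = 178

garage_sum=178, battery_sum=370, garage_sum2=178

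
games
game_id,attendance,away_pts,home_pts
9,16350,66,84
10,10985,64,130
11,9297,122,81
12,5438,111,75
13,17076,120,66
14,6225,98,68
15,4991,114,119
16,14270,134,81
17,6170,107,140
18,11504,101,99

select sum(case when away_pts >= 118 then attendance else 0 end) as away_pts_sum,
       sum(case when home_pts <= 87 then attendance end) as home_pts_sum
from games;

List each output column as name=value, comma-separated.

[away_pts_sum: away_pts >= 118]
game_id=9: ✗
game_id=10: ✗
game_id=11: ✓ → 9297
game_id=12: ✗
game_id=13: ✓ → 17076
game_id=14: ✗
game_id=15: ✗
game_id=16: ✓ → 14270
game_id=17: ✗
game_id=18: ✗
away_pts_sum = 9297 + 17076 + 14270 = 40643
—
[home_pts_sum: home_pts <= 87]
game_id=9: ✓ → 16350
game_id=10: ✗
game_id=11: ✓ → 9297
game_id=12: ✓ → 5438
game_id=13: ✓ → 17076
game_id=14: ✓ → 6225
game_id=15: ✗
game_id=16: ✓ → 14270
game_id=17: ✗
game_id=18: ✗
home_pts_sum = 16350 + 9297 + 5438 + 17076 + 6225 + 14270 = 68656

away_pts_sum=40643, home_pts_sum=68656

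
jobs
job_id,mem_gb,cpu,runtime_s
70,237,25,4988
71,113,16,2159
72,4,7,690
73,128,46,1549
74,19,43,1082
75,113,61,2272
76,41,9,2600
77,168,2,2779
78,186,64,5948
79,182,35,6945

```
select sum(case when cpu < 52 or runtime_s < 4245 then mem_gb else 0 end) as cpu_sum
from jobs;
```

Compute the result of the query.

job_id=70: ✓ → 237
job_id=71: ✓ → 113
job_id=72: ✓ → 4
job_id=73: ✓ → 128
job_id=74: ✓ → 19
job_id=75: ✓ → 113
job_id=76: ✓ → 41
job_id=77: ✓ → 168
job_id=78: ✗
job_id=79: ✓ → 182
cpu_sum = 237 + 113 + 4 + 128 + 19 + 113 + 41 + 168 + 182 = 1005

1005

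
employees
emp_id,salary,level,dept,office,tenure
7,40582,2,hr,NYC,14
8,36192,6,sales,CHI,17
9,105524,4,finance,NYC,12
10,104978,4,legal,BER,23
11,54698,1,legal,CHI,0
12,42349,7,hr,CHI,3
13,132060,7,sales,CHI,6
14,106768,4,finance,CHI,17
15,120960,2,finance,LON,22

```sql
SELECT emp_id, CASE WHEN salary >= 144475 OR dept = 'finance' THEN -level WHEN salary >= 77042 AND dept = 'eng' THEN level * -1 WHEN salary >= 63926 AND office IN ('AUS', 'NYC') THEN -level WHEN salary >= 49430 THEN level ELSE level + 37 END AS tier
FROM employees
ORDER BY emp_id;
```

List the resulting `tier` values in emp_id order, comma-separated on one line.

39, 43, -4, 4, 1, 44, 7, -4, -2

emp_id=7: ELSE → 39
emp_id=8: ELSE → 43
emp_id=9: salary >= 144475 OR dept = 'finance' → -4
emp_id=10: salary >= 49430 → 4
emp_id=11: salary >= 49430 → 1
emp_id=12: ELSE → 44
emp_id=13: salary >= 49430 → 7
emp_id=14: salary >= 144475 OR dept = 'finance' → -4
emp_id=15: salary >= 144475 OR dept = 'finance' → -2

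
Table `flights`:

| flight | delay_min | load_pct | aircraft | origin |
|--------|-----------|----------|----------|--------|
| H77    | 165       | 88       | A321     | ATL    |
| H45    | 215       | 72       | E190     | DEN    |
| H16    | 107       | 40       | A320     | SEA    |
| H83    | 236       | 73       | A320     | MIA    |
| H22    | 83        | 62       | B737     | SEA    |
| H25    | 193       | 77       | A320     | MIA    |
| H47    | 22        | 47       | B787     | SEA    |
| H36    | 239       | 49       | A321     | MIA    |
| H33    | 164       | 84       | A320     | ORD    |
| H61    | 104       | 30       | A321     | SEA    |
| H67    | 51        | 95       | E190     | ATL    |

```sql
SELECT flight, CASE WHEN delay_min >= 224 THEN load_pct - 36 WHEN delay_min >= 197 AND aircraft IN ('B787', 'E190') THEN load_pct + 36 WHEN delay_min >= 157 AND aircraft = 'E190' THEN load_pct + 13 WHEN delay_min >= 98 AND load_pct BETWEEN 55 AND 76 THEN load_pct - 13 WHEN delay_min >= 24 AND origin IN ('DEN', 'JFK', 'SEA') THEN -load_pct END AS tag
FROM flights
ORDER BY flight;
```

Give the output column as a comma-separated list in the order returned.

flight=H16: delay_min >= 24 AND origin IN ('DEN', 'JFK', 'SEA') → -40
flight=H22: delay_min >= 24 AND origin IN ('DEN', 'JFK', 'SEA') → -62
flight=H25: (no match → NULL) → NULL
flight=H33: (no match → NULL) → NULL
flight=H36: delay_min >= 224 → 13
flight=H45: delay_min >= 197 AND aircraft IN ('B787', 'E190') → 108
flight=H47: (no match → NULL) → NULL
flight=H61: delay_min >= 24 AND origin IN ('DEN', 'JFK', 'SEA') → -30
flight=H67: (no match → NULL) → NULL
flight=H77: (no match → NULL) → NULL
flight=H83: delay_min >= 224 → 37

-40, -62, NULL, NULL, 13, 108, NULL, -30, NULL, NULL, 37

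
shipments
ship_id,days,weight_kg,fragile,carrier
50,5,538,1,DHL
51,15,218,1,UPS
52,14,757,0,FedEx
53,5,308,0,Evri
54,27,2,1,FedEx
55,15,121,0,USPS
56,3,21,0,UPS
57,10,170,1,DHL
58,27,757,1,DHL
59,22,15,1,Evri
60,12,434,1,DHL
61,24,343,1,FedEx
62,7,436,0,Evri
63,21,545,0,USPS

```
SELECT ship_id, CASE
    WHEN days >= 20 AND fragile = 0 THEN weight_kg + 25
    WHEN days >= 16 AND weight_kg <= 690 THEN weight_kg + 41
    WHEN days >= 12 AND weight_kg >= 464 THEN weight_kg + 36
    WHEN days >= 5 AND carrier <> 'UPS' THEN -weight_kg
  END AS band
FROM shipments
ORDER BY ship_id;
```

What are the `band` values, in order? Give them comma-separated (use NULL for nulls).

ship_id=50: days >= 5 AND carrier <> 'UPS' → -538
ship_id=51: (no match → NULL) → NULL
ship_id=52: days >= 12 AND weight_kg >= 464 → 793
ship_id=53: days >= 5 AND carrier <> 'UPS' → -308
ship_id=54: days >= 16 AND weight_kg <= 690 → 43
ship_id=55: days >= 5 AND carrier <> 'UPS' → -121
ship_id=56: (no match → NULL) → NULL
ship_id=57: days >= 5 AND carrier <> 'UPS' → -170
ship_id=58: days >= 12 AND weight_kg >= 464 → 793
ship_id=59: days >= 16 AND weight_kg <= 690 → 56
ship_id=60: days >= 5 AND carrier <> 'UPS' → -434
ship_id=61: days >= 16 AND weight_kg <= 690 → 384
ship_id=62: days >= 5 AND carrier <> 'UPS' → -436
ship_id=63: days >= 20 AND fragile = 0 → 570

-538, NULL, 793, -308, 43, -121, NULL, -170, 793, 56, -434, 384, -436, 570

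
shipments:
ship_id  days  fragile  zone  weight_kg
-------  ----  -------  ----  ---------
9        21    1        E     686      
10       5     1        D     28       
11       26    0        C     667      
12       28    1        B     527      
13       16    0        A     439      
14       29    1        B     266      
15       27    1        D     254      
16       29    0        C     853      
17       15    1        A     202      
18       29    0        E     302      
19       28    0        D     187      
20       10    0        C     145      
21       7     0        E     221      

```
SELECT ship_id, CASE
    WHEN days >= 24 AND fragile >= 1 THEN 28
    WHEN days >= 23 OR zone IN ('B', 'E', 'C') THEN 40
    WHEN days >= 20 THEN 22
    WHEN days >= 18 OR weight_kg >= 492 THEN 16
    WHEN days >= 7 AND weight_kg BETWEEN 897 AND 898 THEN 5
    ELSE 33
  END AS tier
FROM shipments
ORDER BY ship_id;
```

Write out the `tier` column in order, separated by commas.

ship_id=9: days >= 23 OR zone IN ('B', 'E', 'C') → 40
ship_id=10: ELSE → 33
ship_id=11: days >= 23 OR zone IN ('B', 'E', 'C') → 40
ship_id=12: days >= 24 AND fragile >= 1 → 28
ship_id=13: ELSE → 33
ship_id=14: days >= 24 AND fragile >= 1 → 28
ship_id=15: days >= 24 AND fragile >= 1 → 28
ship_id=16: days >= 23 OR zone IN ('B', 'E', 'C') → 40
ship_id=17: ELSE → 33
ship_id=18: days >= 23 OR zone IN ('B', 'E', 'C') → 40
ship_id=19: days >= 23 OR zone IN ('B', 'E', 'C') → 40
ship_id=20: days >= 23 OR zone IN ('B', 'E', 'C') → 40
ship_id=21: days >= 23 OR zone IN ('B', 'E', 'C') → 40

40, 33, 40, 28, 33, 28, 28, 40, 33, 40, 40, 40, 40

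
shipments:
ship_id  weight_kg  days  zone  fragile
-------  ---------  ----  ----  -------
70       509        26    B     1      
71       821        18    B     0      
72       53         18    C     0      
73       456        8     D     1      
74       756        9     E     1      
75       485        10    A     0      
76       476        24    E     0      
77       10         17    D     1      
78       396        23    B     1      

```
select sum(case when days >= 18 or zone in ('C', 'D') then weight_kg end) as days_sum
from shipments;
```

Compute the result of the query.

ship_id=70: ✓ → 509
ship_id=71: ✓ → 821
ship_id=72: ✓ → 53
ship_id=73: ✓ → 456
ship_id=74: ✗
ship_id=75: ✗
ship_id=76: ✓ → 476
ship_id=77: ✓ → 10
ship_id=78: ✓ → 396
days_sum = 509 + 821 + 53 + 456 + 476 + 10 + 396 = 2721

2721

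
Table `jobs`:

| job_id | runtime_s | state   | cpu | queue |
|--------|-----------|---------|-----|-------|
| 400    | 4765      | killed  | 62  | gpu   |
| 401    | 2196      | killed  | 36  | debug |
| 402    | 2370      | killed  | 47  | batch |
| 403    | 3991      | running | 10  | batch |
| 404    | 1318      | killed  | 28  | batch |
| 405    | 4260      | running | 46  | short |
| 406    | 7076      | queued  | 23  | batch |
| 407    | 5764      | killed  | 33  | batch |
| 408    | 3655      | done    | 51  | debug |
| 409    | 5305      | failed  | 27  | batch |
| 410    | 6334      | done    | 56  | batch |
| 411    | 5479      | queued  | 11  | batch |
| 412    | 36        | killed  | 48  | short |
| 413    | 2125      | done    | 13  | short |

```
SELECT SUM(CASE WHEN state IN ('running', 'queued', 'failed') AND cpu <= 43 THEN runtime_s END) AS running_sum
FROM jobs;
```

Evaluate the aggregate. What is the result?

job_id=400: ✗
job_id=401: ✗
job_id=402: ✗
job_id=403: ✓ → 3991
job_id=404: ✗
job_id=405: ✗
job_id=406: ✓ → 7076
job_id=407: ✗
job_id=408: ✗
job_id=409: ✓ → 5305
job_id=410: ✗
job_id=411: ✓ → 5479
job_id=412: ✗
job_id=413: ✗
running_sum = 3991 + 7076 + 5305 + 5479 = 21851

21851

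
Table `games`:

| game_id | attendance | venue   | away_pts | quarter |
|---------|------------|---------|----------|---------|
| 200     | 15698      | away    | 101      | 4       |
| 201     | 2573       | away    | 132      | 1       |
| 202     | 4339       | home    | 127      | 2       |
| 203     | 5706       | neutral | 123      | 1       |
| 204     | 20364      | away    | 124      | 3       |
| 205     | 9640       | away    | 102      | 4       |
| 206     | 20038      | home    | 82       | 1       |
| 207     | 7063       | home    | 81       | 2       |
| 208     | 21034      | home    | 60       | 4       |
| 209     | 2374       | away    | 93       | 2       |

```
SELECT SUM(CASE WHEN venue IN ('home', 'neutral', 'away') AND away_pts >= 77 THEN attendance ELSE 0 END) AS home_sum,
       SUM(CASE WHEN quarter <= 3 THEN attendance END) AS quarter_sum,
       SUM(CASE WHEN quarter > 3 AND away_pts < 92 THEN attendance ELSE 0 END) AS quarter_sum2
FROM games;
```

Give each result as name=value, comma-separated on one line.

[home_sum: venue IN ('home', 'neutral', 'away') AND away_pts >= 77]
game_id=200: ✓ → 15698
game_id=201: ✓ → 2573
game_id=202: ✓ → 4339
game_id=203: ✓ → 5706
game_id=204: ✓ → 20364
game_id=205: ✓ → 9640
game_id=206: ✓ → 20038
game_id=207: ✓ → 7063
game_id=208: ✗
game_id=209: ✓ → 2374
home_sum = 15698 + 2573 + 4339 + 5706 + 20364 + 9640 + 20038 + 7063 + 2374 = 87795
—
[quarter_sum: quarter <= 3]
game_id=200: ✗
game_id=201: ✓ → 2573
game_id=202: ✓ → 4339
game_id=203: ✓ → 5706
game_id=204: ✓ → 20364
game_id=205: ✗
game_id=206: ✓ → 20038
game_id=207: ✓ → 7063
game_id=208: ✗
game_id=209: ✓ → 2374
quarter_sum = 2573 + 4339 + 5706 + 20364 + 20038 + 7063 + 2374 = 62457
—
[quarter_sum2: quarter > 3 AND away_pts < 92]
game_id=200: ✗
game_id=201: ✗
game_id=202: ✗
game_id=203: ✗
game_id=204: ✗
game_id=205: ✗
game_id=206: ✗
game_id=207: ✗
game_id=208: ✓ → 21034
game_id=209: ✗
quarter_sum2 = 21034

home_sum=87795, quarter_sum=62457, quarter_sum2=21034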